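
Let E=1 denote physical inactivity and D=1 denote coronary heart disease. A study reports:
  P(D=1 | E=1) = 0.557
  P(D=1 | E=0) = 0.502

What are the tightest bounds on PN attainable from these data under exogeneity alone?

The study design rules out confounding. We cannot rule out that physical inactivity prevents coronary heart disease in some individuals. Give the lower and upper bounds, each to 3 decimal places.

0.099 ≤ PN ≤ 0.894

Let p₁ = 0.557, p₀ = 0.502.
Under exogeneity alone the bounds on PN are max{0,(p₁−p₀)/p₁} ≤ PN ≤ min{1,(1−p₀)/p₁}.
  lower = (p₁ − p₀)/p₁ = 0.055 / 0.557 ≈ 0.0987
  upper = min{1, (1 − p₀)/p₁} = 0.498 / 0.557 ≈ 0.8941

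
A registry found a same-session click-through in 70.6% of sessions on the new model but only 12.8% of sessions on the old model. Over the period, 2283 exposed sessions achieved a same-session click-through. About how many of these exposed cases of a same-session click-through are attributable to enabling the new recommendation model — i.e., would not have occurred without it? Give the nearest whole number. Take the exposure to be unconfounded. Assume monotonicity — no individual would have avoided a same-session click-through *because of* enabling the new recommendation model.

p₁ = 0.706, p₀ = 0.128.
PN = (p₁ − p₀)/p₁ = (0.706 − 0.128) / 0.706 ≈ 0.81870.
Attributable cases ≈ PN × (exposed cases) = 0.81870 × 2283 ≈ 1869.08.

about 1869 cases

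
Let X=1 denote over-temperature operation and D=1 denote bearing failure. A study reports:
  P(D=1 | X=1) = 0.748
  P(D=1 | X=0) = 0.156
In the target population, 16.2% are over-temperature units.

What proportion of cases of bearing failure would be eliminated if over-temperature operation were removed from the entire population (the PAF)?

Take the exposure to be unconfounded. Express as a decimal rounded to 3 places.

PAF ≈ 0.381

Let p₁ = 0.748, p₀ = 0.156.
Overall risk P(Y=1) = π·p₁ + (1−π)·p₀ = 0.162×0.748 + 0.838×0.156 = 0.2519.
Under exogeneity, PAF = [P(Y=1) − p₀] / P(Y=1).
PAF = (0.2519 − 0.156) / 0.2519 ≈ 0.3807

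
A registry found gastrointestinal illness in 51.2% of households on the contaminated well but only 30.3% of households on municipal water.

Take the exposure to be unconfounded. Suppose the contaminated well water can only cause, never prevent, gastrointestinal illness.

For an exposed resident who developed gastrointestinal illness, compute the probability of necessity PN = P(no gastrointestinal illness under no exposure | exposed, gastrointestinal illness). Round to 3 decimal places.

PN ≈ 0.408

p₁ = 0.512, p₀ = 0.303.
Under exogeneity and monotonicity, PN = (p₁ − p₀) / p₁.
PN = (0.512 − 0.303) / 0.512 = 0.209 / 0.512 ≈ 0.4082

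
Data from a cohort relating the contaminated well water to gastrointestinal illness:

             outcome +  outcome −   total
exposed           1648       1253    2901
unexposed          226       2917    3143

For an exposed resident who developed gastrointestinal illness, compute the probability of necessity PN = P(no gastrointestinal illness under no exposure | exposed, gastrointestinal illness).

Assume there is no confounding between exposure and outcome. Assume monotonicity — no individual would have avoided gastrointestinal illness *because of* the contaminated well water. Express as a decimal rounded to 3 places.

PN ≈ 0.873

p₁ = P(outcome | exposed) = 1648/2901 = 0.56808
p₀ = P(outcome | unexposed) = 226/3143 = 0.071906
Under exogeneity and monotonicity, PN = (p₁ − p₀) / p₁.
PN = (0.56808 − 0.071906) / 0.56808 = 0.49617 / 0.56808 ≈ 0.8734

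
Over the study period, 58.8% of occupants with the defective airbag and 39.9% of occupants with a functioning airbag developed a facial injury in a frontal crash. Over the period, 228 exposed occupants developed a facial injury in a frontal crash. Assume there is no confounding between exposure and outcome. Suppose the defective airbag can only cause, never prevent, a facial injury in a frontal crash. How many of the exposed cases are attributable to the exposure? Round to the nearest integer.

p₁ = 0.588, p₀ = 0.399.
PN = (p₁ − p₀)/p₁ = (0.588 − 0.399) / 0.588 ≈ 0.32143.
Attributable cases ≈ PN × (exposed cases) = 0.32143 × 228 ≈ 73.29.

about 73 cases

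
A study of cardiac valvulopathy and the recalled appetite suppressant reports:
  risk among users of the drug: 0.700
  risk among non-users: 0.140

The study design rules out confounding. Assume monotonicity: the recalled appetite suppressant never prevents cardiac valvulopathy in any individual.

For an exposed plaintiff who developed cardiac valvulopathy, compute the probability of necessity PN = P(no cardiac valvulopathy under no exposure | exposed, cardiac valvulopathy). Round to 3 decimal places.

Let p₁ = 0.7, p₀ = 0.14.
Under exogeneity and monotonicity, PN = (p₁ − p₀) / p₁.
PN = (0.7 − 0.14) / 0.7 = 0.56 / 0.7 ≈ 0.8000

PN ≈ 0.800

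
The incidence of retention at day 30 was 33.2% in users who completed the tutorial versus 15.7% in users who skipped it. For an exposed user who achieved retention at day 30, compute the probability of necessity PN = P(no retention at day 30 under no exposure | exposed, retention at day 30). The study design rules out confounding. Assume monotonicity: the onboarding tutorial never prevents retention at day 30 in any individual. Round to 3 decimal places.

p₁ = 0.332, p₀ = 0.157.
Under exogeneity and monotonicity, PN = (p₁ − p₀) / p₁.
PN = (0.332 − 0.157) / 0.332 = 0.175 / 0.332 ≈ 0.5271

PN ≈ 0.527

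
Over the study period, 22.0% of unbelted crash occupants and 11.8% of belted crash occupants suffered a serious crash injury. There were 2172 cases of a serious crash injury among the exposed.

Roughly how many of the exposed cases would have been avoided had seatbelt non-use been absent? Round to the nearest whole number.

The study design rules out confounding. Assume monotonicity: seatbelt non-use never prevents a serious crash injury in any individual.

about 1007 cases

p₁ = 0.22, p₀ = 0.118.
PN = (p₁ − p₀)/p₁ = (0.22 − 0.118) / 0.22 ≈ 0.46364.
Attributable cases ≈ PN × (exposed cases) = 0.46364 × 2172 ≈ 1007.02.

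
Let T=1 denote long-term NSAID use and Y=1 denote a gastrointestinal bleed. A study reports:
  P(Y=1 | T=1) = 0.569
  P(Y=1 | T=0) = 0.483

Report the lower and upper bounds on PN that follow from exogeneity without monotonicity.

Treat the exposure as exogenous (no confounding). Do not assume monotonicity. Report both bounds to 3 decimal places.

Let p₁ = 0.569, p₀ = 0.483.
Under exogeneity alone the bounds on PN are max{0,(p₁−p₀)/p₁} ≤ PN ≤ min{1,(1−p₀)/p₁}.
  lower = (p₁ − p₀)/p₁ = 0.086 / 0.569 ≈ 0.1511
  upper = min{1, (1 − p₀)/p₁} = 0.517 / 0.569 ≈ 0.9086

0.151 ≤ PN ≤ 0.909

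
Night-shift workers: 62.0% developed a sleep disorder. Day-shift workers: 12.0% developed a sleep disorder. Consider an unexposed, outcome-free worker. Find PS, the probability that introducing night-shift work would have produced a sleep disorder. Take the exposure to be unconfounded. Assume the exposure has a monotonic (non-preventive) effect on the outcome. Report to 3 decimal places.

PS ≈ 0.568

p₁ = 0.62, p₀ = 0.12.
Under exogeneity and monotonicity, PS = (p₁ − p₀) / (1 − p₀).
PS = (0.62 − 0.12) / (1 − 0.12) = 0.5 / 0.88 ≈ 0.5682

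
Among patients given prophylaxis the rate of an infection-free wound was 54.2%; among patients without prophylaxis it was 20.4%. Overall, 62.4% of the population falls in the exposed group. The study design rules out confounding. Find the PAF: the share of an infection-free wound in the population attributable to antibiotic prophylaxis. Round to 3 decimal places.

PAF ≈ 0.508

p₁ = 0.542, p₀ = 0.204.
Overall risk P(Y=1) = π·p₁ + (1−π)·p₀ = 0.624×0.542 + 0.376×0.204 = 0.41491.
Under exogeneity, PAF = [P(Y=1) − p₀] / P(Y=1).
PAF = (0.41491 − 0.204) / 0.41491 ≈ 0.5083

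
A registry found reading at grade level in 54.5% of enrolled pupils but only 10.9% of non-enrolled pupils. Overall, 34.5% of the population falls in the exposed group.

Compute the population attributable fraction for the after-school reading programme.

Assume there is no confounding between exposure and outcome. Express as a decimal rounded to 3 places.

PAF ≈ 0.580

p₁ = 0.545, p₀ = 0.109.
Overall risk P(Y=1) = π·p₁ + (1−π)·p₀ = 0.345×0.545 + 0.655×0.109 = 0.25942.
Under exogeneity, PAF = [P(Y=1) − p₀] / P(Y=1).
PAF = (0.25942 − 0.109) / 0.25942 ≈ 0.5798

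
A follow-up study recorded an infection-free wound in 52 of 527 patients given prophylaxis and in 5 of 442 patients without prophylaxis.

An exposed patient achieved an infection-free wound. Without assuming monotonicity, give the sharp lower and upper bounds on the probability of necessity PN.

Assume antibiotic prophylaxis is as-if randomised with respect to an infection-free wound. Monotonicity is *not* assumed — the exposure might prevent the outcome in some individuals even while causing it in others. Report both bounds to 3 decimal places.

0.885 ≤ PN ≤ 1.000

p₁ = P(outcome | exposed) = 52/527 = 0.098672
p₀ = P(outcome | unexposed) = 5/442 = 0.011312
Under exogeneity alone the bounds on PN are max{0,(p₁−p₀)/p₁} ≤ PN ≤ min{1,(1−p₀)/p₁}.
  lower = (p₁ − p₀)/p₁ = 0.08736 / 0.098672 ≈ 0.8854
  upper = min{1, (1 − p₀)/p₁} = 0.98869 / 0.098672 ≈ 10.0200 → capped at 1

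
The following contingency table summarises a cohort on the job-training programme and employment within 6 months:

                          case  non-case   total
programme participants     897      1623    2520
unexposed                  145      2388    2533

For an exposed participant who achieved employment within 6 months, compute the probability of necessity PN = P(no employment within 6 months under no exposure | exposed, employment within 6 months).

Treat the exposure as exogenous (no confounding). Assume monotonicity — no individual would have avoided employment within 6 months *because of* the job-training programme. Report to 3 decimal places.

PN ≈ 0.839

p₁ = P(outcome | exposed) = 897/2520 = 0.35595
p₀ = P(outcome | unexposed) = 145/2533 = 0.057244
Under exogeneity and monotonicity, PN = (p₁ − p₀)/p₁.
PN = (0.35595 − 0.057244) / 0.35595 ≈ 0.8392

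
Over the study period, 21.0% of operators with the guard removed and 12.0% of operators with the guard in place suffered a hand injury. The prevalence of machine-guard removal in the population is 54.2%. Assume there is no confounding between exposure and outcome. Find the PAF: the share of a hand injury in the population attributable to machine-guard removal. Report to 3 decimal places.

p₁ = 0.21, p₀ = 0.12.
Overall risk P(Y=1) = π·p₁ + (1−π)·p₀ = 0.542×0.21 + 0.458×0.12 = 0.16878.
Under exogeneity, PAF = [P(Y=1) − p₀] / P(Y=1).
PAF = (0.16878 − 0.12) / 0.16878 ≈ 0.2890

PAF ≈ 0.289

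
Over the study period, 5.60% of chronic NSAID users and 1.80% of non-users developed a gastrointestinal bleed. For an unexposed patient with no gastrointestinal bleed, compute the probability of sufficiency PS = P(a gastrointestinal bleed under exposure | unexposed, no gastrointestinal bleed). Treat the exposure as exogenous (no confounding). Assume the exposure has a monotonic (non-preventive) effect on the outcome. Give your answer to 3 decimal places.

p₁ = 0.056, p₀ = 0.018.
Under exogeneity and monotonicity, PS = (p₁ − p₀) / (1 − p₀).
PS = (0.056 − 0.018) / (1 − 0.018) = 0.038 / 0.982 ≈ 0.0387

PS ≈ 0.039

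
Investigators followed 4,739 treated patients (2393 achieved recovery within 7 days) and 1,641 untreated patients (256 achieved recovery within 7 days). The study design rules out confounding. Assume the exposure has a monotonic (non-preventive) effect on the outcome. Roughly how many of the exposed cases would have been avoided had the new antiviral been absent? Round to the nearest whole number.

p₁ = P(outcome | exposed) = 2393/4739 = 0.50496
p₀ = P(outcome | unexposed) = 256/1641 = 0.156
PN = (p₁ − p₀)/p₁ = (0.50496 − 0.156) / 0.50496 ≈ 0.69106.
Attributable cases ≈ PN × (exposed cases) = 0.69106 × 2393 ≈ 1653.70.

about 1654 cases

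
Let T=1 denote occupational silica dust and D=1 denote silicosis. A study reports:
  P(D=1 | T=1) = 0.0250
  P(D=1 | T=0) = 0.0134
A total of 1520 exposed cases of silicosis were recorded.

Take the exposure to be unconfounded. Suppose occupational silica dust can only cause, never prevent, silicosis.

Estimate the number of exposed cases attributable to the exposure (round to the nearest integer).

about 705 cases

Let p₁ = 0.025, p₀ = 0.0134.
PN = (p₁ − p₀)/p₁ = (0.025 − 0.0134) / 0.025 ≈ 0.46400.
Attributable cases ≈ PN × (exposed cases) = 0.46400 × 1520 ≈ 705.28.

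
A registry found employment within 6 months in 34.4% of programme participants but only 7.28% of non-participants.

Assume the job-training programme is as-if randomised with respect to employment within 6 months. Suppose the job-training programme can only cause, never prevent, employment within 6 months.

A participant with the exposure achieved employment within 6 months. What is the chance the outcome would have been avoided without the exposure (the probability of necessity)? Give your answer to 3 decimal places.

p₁ = 0.344, p₀ = 0.0728.
Under exogeneity and monotonicity, PN = (p₁ − p₀) / p₁.
PN = (0.344 − 0.0728) / 0.344 = 0.2712 / 0.344 ≈ 0.7884

PN ≈ 0.788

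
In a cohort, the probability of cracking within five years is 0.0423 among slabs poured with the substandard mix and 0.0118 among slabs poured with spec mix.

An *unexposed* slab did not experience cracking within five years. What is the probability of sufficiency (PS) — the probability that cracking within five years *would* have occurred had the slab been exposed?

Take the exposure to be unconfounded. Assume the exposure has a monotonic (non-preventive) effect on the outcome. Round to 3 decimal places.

PS ≈ 0.031

Let p₁ = 0.0423, p₀ = 0.0118.
Under exogeneity and monotonicity, PS = (p₁ − p₀) / (1 − p₀).
PS = (0.0423 − 0.0118) / (1 − 0.0118) = 0.0305 / 0.9882 ≈ 0.0309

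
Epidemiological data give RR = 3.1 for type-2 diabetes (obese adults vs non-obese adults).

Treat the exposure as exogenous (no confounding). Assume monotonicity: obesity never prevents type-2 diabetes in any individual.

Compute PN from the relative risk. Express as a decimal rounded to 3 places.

Under exogeneity and monotonicity, PN = (RR − 1) / RR = 1 − 1/RR.
PN = (3.1 − 1) / 3.1 = 2.1 / 3.1 ≈ 0.6774

PN ≈ 0.677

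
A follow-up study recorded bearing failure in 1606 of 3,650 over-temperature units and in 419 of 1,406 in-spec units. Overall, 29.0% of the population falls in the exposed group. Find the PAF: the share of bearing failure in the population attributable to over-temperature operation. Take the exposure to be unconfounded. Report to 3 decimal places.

p₁ = P(outcome | exposed) = 1606/3650 = 0.44
p₀ = P(outcome | unexposed) = 419/1406 = 0.29801
Overall risk P(Y=1) = π·p₁ + (1−π)·p₀ = 0.29×0.44 + 0.71×0.29801 = 0.33919.
Under exogeneity, PAF = [P(Y=1) − p₀] / P(Y=1).
PAF = (0.33919 − 0.29801) / 0.33919 ≈ 0.1214

PAF ≈ 0.121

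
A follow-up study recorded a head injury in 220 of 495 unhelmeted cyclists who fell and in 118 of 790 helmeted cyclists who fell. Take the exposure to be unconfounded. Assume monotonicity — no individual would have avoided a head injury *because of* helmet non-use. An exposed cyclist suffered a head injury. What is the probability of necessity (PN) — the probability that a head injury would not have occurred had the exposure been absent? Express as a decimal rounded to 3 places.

PN ≈ 0.664

p₁ = P(outcome | exposed) = 220/495 = 0.44444
p₀ = P(outcome | unexposed) = 118/790 = 0.14937
Under exogeneity and monotonicity, PN = (p₁ − p₀) / p₁.
PN = (0.44444 − 0.14937) / 0.44444 = 0.29508 / 0.44444 ≈ 0.6639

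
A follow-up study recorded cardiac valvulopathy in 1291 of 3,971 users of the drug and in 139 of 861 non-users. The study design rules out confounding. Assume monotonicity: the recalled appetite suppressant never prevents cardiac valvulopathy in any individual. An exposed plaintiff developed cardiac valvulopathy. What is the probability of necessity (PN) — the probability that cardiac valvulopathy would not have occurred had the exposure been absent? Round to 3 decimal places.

PN ≈ 0.503

p₁ = P(outcome | exposed) = 1291/3971 = 0.32511
p₀ = P(outcome | unexposed) = 139/861 = 0.16144
Under exogeneity and monotonicity, PN = (p₁ − p₀) / p₁.
PN = (0.32511 − 0.16144) / 0.32511 = 0.16367 / 0.32511 ≈ 0.5034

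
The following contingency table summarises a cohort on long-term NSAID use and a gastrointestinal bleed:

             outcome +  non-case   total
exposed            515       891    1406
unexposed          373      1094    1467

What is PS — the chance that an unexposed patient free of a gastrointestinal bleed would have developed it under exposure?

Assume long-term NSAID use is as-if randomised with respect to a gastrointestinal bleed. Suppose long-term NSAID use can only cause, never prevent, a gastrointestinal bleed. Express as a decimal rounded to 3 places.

PS ≈ 0.150

p₁ = P(outcome | exposed) = 515/1406 = 0.36629
p₀ = P(outcome | unexposed) = 373/1467 = 0.25426
Under exogeneity and monotonicity, PS = (p₁ − p₀) / (1 − p₀).
PS = (0.36629 − 0.25426) / (1 − 0.25426) = 0.11203 / 0.74574 ≈ 0.1502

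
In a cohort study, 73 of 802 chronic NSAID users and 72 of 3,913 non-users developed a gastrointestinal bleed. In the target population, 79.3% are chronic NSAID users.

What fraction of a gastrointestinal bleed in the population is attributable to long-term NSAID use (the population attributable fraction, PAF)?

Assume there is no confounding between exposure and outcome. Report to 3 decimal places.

p₁ = P(outcome | exposed) = 73/802 = 0.091022
p₀ = P(outcome | unexposed) = 72/3913 = 0.0184
Overall risk P(Y=1) = π·p₁ + (1−π)·p₀ = 0.793×0.091022 + 0.207×0.0184 = 0.07599.
Under exogeneity, PAF = [P(Y=1) − p₀] / P(Y=1).
PAF = (0.07599 − 0.0184) / 0.07599 ≈ 0.7579

PAF ≈ 0.758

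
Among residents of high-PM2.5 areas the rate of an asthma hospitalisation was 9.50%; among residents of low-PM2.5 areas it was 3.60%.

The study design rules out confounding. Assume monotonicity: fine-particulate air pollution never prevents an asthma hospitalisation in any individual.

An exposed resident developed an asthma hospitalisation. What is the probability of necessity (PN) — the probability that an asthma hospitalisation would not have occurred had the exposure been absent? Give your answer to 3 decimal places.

PN ≈ 0.621

p₁ = 0.095, p₀ = 0.036.
Under exogeneity and monotonicity, PN = (p₁ − p₀) / p₁.
PN = (0.095 − 0.036) / 0.095 = 0.059 / 0.095 ≈ 0.6211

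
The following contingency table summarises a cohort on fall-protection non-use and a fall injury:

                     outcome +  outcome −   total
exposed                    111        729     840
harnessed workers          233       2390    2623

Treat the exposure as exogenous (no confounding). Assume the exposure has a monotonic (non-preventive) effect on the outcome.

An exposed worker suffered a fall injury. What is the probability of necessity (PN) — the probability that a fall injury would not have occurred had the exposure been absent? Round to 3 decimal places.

PN ≈ 0.328

p₁ = P(outcome | exposed) = 111/840 = 0.13214
p₀ = P(outcome | unexposed) = 233/2623 = 0.08883
Under exogeneity and monotonicity, PN = (p₁ − p₀)/p₁.
PN = (0.13214 − 0.08883) / 0.13214 ≈ 0.3278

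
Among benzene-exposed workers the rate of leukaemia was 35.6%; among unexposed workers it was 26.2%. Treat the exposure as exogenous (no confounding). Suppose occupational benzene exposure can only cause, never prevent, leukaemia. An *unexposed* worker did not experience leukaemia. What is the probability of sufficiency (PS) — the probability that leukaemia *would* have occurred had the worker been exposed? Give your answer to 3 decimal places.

PS ≈ 0.127

p₁ = 0.356, p₀ = 0.262.
Under exogeneity and monotonicity, PS = (p₁ − p₀) / (1 − p₀).
PS = (0.356 − 0.262) / (1 − 0.262) = 0.094 / 0.738 ≈ 0.1274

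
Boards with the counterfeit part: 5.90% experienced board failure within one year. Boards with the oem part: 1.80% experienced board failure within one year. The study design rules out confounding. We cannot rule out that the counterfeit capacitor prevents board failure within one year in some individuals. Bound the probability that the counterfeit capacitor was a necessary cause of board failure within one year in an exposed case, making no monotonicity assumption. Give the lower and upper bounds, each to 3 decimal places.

p₁ = 0.059, p₀ = 0.018.
Under exogeneity alone the bounds on PN are max{0,(p₁−p₀)/p₁} ≤ PN ≤ min{1,(1−p₀)/p₁}.
  lower = (p₁ − p₀)/p₁ = 0.041 / 0.059 ≈ 0.6949
  upper = min{1, (1 − p₀)/p₁} = 0.982 / 0.059 ≈ 16.6441 → capped at 1

0.695 ≤ PN ≤ 1.000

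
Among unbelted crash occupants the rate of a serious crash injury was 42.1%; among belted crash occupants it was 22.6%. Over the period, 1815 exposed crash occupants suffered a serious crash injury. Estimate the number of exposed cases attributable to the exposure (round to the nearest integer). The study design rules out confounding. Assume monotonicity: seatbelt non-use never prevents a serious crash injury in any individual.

p₁ = 0.421, p₀ = 0.226.
PN = (p₁ − p₀)/p₁ = (0.421 − 0.226) / 0.421 ≈ 0.46318.
Attributable cases ≈ PN × (exposed cases) = 0.46318 × 1815 ≈ 840.68.

about 841 cases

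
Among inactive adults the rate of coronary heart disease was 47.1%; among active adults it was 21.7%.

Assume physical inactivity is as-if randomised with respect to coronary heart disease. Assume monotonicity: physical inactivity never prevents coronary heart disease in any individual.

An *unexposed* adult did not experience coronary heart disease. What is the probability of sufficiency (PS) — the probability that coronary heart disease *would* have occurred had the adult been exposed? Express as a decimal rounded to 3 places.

p₁ = 0.471, p₀ = 0.217.
Under exogeneity and monotonicity, PS = (p₁ − p₀) / (1 − p₀).
PS = (0.471 − 0.217) / (1 − 0.217) = 0.254 / 0.783 ≈ 0.3244

PS ≈ 0.324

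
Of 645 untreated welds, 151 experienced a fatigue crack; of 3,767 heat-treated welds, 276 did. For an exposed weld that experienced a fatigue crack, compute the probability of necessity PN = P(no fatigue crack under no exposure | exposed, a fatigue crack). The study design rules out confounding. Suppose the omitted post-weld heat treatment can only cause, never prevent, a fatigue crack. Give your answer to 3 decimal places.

PN ≈ 0.687

p₁ = P(outcome | exposed) = 151/645 = 0.23411
p₀ = P(outcome | unexposed) = 276/3767 = 0.073268
Under exogeneity and monotonicity, PN = (p₁ − p₀) / p₁.
PN = (0.23411 − 0.073268) / 0.23411 = 0.16084 / 0.23411 ≈ 0.6870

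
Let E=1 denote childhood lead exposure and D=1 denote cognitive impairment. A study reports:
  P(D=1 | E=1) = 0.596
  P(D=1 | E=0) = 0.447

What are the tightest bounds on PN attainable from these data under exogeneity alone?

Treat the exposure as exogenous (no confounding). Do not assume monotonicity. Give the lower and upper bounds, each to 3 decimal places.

Let p₁ = 0.596, p₀ = 0.447.
Under exogeneity alone the bounds on PN are max{0,(p₁−p₀)/p₁} ≤ PN ≤ min{1,(1−p₀)/p₁}.
  lower = (p₁ − p₀)/p₁ = 0.149 / 0.596 ≈ 0.2500
  upper = min{1, (1 − p₀)/p₁} = 0.553 / 0.596 ≈ 0.9279

0.250 ≤ PN ≤ 0.928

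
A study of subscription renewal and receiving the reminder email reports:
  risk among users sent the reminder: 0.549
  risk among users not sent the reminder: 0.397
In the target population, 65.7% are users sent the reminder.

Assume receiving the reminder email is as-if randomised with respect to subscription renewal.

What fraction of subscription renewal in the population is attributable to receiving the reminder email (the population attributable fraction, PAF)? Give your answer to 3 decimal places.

Let p₁ = 0.549, p₀ = 0.397.
Overall risk P(Y=1) = π·p₁ + (1−π)·p₀ = 0.657×0.549 + 0.343×0.397 = 0.49686.
Under exogeneity, PAF = [P(Y=1) − p₀] / P(Y=1).
PAF = (0.49686 − 0.397) / 0.49686 ≈ 0.2010

PAF ≈ 0.201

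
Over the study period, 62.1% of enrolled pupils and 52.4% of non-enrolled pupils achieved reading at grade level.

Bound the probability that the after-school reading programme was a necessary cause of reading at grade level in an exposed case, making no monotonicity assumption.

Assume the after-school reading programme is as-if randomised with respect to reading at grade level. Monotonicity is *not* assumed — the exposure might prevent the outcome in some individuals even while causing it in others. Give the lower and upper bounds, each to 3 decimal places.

p₁ = 0.621, p₀ = 0.524.
Under exogeneity alone the bounds on PN are max{0,(p₁−p₀)/p₁} ≤ PN ≤ min{1,(1−p₀)/p₁}.
  lower = (p₁ − p₀)/p₁ = 0.097 / 0.621 ≈ 0.1562
  upper = min{1, (1 − p₀)/p₁} = 0.476 / 0.621 ≈ 0.7665

0.156 ≤ PN ≤ 0.767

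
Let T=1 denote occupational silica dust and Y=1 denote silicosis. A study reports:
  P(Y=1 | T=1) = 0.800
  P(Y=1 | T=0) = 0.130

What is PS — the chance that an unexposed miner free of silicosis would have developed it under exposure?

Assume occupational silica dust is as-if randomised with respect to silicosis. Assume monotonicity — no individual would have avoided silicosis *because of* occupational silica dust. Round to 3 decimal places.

PS ≈ 0.770

Let p₁ = 0.8, p₀ = 0.13.
Under exogeneity and monotonicity, PS = (p₁ − p₀) / (1 − p₀).
PS = (0.8 − 0.13) / (1 − 0.13) = 0.67 / 0.87 ≈ 0.7701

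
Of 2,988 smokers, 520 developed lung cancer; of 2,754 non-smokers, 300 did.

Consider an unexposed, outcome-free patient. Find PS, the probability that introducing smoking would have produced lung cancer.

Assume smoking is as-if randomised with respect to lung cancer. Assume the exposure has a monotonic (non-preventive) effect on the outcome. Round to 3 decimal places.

PS ≈ 0.073

p₁ = P(outcome | exposed) = 520/2988 = 0.17403
p₀ = P(outcome | unexposed) = 300/2754 = 0.10893
Under exogeneity and monotonicity, PS = (p₁ − p₀) / (1 − p₀).
PS = (0.17403 − 0.10893) / (1 − 0.10893) = 0.065097 / 0.89107 ≈ 0.0731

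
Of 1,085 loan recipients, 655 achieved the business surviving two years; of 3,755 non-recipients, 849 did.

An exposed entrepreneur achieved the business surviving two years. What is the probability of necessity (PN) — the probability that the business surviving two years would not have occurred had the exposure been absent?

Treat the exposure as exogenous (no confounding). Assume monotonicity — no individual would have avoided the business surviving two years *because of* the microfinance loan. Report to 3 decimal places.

PN ≈ 0.625

p₁ = P(outcome | exposed) = 655/1085 = 0.60369
p₀ = P(outcome | unexposed) = 849/3755 = 0.2261
Under exogeneity and monotonicity, PN = (p₁ − p₀) / p₁.
PN = (0.60369 − 0.2261) / 0.60369 = 0.37759 / 0.60369 ≈ 0.6255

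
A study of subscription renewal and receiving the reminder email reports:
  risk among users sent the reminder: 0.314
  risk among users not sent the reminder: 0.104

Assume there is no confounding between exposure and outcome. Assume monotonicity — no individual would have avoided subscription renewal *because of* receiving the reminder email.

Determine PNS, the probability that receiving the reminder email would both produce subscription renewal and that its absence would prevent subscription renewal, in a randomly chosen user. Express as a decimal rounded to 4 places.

PNS ≈ 0.2100

Let p₁ = 0.314, p₀ = 0.104.
Under exogeneity and monotonicity, PNS = p₁ − p₀.
PNS = 0.314 − 0.104 = 0.21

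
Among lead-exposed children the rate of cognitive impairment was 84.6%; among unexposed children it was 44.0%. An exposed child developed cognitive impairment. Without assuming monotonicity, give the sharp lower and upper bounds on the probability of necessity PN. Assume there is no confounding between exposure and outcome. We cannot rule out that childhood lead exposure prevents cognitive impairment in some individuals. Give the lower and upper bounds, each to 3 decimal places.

0.480 ≤ PN ≤ 0.662

p₁ = 0.846, p₀ = 0.44.
Under exogeneity alone the bounds on PN are max{0,(p₁−p₀)/p₁} ≤ PN ≤ min{1,(1−p₀)/p₁}.
  lower = (p₁ − p₀)/p₁ = 0.406 / 0.846 ≈ 0.4799
  upper = min{1, (1 − p₀)/p₁} = 0.56 / 0.846 ≈ 0.6619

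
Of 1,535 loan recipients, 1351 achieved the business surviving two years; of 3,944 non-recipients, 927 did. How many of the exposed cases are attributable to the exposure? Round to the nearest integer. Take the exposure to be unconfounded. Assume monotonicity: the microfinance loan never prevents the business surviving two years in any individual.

about 990 cases

p₁ = P(outcome | exposed) = 1351/1535 = 0.88013
p₀ = P(outcome | unexposed) = 927/3944 = 0.23504
PN = (p₁ − p₀)/p₁ = (0.88013 − 0.23504) / 0.88013 ≈ 0.73295.
Attributable cases ≈ PN × (exposed cases) = 0.73295 × 1351 ≈ 990.21.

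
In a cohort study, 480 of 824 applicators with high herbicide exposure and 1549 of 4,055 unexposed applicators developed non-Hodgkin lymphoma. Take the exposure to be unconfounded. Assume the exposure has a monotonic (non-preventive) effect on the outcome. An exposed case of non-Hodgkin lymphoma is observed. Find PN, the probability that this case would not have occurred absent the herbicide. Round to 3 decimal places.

PN ≈ 0.344

p₁ = P(outcome | exposed) = 480/824 = 0.58252
p₀ = P(outcome | unexposed) = 1549/4055 = 0.382
Under exogeneity and monotonicity, PN = (p₁ − p₀) / p₁.
PN = (0.58252 − 0.382) / 0.58252 = 0.20053 / 0.58252 ≈ 0.3442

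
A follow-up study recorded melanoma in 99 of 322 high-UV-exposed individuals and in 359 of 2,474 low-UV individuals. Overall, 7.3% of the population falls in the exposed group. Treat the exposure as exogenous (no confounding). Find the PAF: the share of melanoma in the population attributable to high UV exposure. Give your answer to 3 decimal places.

PAF ≈ 0.076

p₁ = P(outcome | exposed) = 99/322 = 0.30745
p₀ = P(outcome | unexposed) = 359/2474 = 0.14511
Overall risk P(Y=1) = π·p₁ + (1−π)·p₀ = 0.073×0.30745 + 0.927×0.14511 = 0.15696.
Under exogeneity, PAF = [P(Y=1) − p₀] / P(Y=1).
PAF = (0.15696 − 0.14511) / 0.15696 ≈ 0.0755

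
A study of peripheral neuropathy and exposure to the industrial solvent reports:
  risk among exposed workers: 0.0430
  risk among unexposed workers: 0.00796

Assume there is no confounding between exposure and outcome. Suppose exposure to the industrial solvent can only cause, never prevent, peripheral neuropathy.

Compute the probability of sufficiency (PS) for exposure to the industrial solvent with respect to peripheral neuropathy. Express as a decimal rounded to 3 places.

Let p₁ = 0.043, p₀ = 0.00796.
Under exogeneity and monotonicity, PS = (p₁ − p₀) / (1 − p₀).
PS = (0.043 − 0.00796) / (1 − 0.00796) = 0.03504 / 0.99204 ≈ 0.0353

PS ≈ 0.035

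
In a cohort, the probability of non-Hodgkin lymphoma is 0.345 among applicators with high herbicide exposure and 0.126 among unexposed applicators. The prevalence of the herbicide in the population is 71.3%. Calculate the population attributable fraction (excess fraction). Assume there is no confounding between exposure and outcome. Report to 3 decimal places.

PAF ≈ 0.553

Let p₁ = 0.345, p₀ = 0.126.
Overall risk P(Y=1) = π·p₁ + (1−π)·p₀ = 0.713×0.345 + 0.287×0.126 = 0.28215.
Under exogeneity, PAF = [P(Y=1) − p₀] / P(Y=1).
PAF = (0.28215 − 0.126) / 0.28215 ≈ 0.5534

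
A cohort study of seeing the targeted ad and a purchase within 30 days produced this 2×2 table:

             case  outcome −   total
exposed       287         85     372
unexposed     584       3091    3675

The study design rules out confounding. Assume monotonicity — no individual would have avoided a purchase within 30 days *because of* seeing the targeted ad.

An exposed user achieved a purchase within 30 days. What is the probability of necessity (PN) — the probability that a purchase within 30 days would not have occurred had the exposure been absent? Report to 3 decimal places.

p₁ = P(outcome | exposed) = 287/372 = 0.77151
p₀ = P(outcome | unexposed) = 584/3675 = 0.15891
Under exogeneity and monotonicity, PN = (p₁ − p₀) / p₁.
PN = (0.77151 − 0.15891) / 0.77151 = 0.61259 / 0.77151 ≈ 0.7940

PN ≈ 0.794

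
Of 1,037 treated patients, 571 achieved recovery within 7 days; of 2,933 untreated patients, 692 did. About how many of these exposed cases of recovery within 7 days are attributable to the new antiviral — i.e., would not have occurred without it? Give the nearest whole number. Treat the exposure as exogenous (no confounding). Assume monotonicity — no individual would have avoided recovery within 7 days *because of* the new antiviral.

p₁ = P(outcome | exposed) = 571/1037 = 0.55063
p₀ = P(outcome | unexposed) = 692/2933 = 0.23594
PN = (p₁ − p₀)/p₁ = (0.55063 − 0.23594) / 0.55063 ≈ 0.57151.
Attributable cases ≈ PN × (exposed cases) = 0.57151 × 571 ≈ 326.33.

about 326 cases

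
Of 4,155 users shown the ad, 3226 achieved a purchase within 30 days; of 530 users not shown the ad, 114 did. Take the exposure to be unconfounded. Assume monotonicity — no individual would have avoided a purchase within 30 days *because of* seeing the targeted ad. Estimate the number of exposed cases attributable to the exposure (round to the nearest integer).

p₁ = P(outcome | exposed) = 3226/4155 = 0.77641
p₀ = P(outcome | unexposed) = 114/530 = 0.21509
PN = (p₁ − p₀)/p₁ = (0.77641 − 0.21509) / 0.77641 ≈ 0.72296.
Attributable cases ≈ PN × (exposed cases) = 0.72296 × 3226 ≈ 2332.28.

about 2332 cases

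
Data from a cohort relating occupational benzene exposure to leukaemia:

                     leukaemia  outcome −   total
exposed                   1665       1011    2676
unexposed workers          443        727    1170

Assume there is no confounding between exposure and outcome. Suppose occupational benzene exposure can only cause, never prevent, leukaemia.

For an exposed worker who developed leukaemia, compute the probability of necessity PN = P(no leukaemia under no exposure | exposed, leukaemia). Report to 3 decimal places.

p₁ = P(outcome | exposed) = 1665/2676 = 0.6222
p₀ = P(outcome | unexposed) = 443/1170 = 0.37863
Under exogeneity and monotonicity, PN = (p₁ − p₀)/p₁.
PN = (0.6222 − 0.37863) / 0.6222 ≈ 0.3915

PN ≈ 0.391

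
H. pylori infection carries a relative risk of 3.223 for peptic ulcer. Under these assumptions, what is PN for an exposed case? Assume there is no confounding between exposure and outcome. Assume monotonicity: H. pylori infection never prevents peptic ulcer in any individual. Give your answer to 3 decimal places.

PN ≈ 0.690

Under exogeneity and monotonicity, PN = (RR − 1) / RR = 1 − 1/RR.
PN = (3.223 − 1) / 3.223 = 2.223 / 3.223 ≈ 0.6897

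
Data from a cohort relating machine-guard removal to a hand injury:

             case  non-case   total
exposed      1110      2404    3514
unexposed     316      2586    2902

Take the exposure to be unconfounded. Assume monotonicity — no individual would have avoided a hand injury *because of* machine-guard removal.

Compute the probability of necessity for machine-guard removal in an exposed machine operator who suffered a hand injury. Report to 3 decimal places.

p₁ = P(outcome | exposed) = 1110/3514 = 0.31588
p₀ = P(outcome | unexposed) = 316/2902 = 0.10889
Under exogeneity and monotonicity, PN = (p₁ − p₀) / p₁.
PN = (0.31588 − 0.10889) / 0.31588 = 0.20699 / 0.31588 ≈ 0.6553

PN ≈ 0.655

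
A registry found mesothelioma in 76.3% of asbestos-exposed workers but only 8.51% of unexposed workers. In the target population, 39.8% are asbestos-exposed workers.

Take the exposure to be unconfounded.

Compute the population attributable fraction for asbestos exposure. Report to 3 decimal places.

p₁ = 0.763, p₀ = 0.0851.
Overall risk P(Y=1) = π·p₁ + (1−π)·p₀ = 0.398×0.763 + 0.602×0.0851 = 0.3549.
Under exogeneity, PAF = [P(Y=1) − p₀] / P(Y=1).
PAF = (0.3549 − 0.0851) / 0.3549 ≈ 0.7602

PAF ≈ 0.760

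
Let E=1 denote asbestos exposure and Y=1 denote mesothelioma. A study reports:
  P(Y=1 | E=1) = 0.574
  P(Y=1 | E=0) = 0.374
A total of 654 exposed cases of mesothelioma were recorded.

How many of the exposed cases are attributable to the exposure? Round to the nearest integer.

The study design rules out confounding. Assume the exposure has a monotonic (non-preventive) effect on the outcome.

Let p₁ = 0.574, p₀ = 0.374.
PN = (p₁ − p₀)/p₁ = (0.574 − 0.374) / 0.574 ≈ 0.34843.
Attributable cases ≈ PN × (exposed cases) = 0.34843 × 654 ≈ 227.87.

about 228 cases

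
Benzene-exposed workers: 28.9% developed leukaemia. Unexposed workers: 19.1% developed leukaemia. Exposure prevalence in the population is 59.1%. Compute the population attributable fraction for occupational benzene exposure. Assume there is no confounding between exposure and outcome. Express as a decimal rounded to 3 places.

PAF ≈ 0.233

p₁ = 0.289, p₀ = 0.191.
Overall risk P(Y=1) = π·p₁ + (1−π)·p₀ = 0.591×0.289 + 0.409×0.191 = 0.24892.
Under exogeneity, PAF = [P(Y=1) − p₀] / P(Y=1).
PAF = (0.24892 − 0.191) / 0.24892 ≈ 0.2327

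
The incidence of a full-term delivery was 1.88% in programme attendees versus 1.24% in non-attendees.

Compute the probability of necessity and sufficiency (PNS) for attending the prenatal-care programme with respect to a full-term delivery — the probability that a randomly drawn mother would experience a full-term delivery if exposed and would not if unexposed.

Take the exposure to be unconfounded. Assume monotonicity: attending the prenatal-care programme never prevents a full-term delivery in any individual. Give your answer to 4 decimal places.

p₁ = 0.0188, p₀ = 0.0124.
Under exogeneity and monotonicity, PNS = p₁ − p₀.
PNS = 0.0188 − 0.0124 = 0.0064

PNS ≈ 0.0064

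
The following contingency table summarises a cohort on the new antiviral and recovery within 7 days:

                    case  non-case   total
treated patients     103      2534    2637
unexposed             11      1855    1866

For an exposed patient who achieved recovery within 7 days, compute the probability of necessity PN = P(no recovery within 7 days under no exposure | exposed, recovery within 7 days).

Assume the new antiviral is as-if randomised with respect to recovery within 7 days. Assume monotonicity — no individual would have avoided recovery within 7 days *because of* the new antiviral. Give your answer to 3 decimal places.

p₁ = P(outcome | exposed) = 103/2637 = 0.03906
p₀ = P(outcome | unexposed) = 11/1866 = 0.005895
Under exogeneity and monotonicity, PN = (p₁ − p₀)/p₁.
PN = (0.03906 − 0.005895) / 0.03906 ≈ 0.8491

PN ≈ 0.849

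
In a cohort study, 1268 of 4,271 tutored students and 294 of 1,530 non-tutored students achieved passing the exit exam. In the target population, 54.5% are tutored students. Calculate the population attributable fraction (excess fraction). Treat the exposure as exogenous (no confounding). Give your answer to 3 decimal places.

p₁ = P(outcome | exposed) = 1268/4271 = 0.29689
p₀ = P(outcome | unexposed) = 294/1530 = 0.19216
Overall risk P(Y=1) = π·p₁ + (1−π)·p₀ = 0.545×0.29689 + 0.455×0.19216 = 0.24923.
Under exogeneity, PAF = [P(Y=1) − p₀] / P(Y=1).
PAF = (0.24923 − 0.19216) / 0.24923 ≈ 0.2290

PAF ≈ 0.229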